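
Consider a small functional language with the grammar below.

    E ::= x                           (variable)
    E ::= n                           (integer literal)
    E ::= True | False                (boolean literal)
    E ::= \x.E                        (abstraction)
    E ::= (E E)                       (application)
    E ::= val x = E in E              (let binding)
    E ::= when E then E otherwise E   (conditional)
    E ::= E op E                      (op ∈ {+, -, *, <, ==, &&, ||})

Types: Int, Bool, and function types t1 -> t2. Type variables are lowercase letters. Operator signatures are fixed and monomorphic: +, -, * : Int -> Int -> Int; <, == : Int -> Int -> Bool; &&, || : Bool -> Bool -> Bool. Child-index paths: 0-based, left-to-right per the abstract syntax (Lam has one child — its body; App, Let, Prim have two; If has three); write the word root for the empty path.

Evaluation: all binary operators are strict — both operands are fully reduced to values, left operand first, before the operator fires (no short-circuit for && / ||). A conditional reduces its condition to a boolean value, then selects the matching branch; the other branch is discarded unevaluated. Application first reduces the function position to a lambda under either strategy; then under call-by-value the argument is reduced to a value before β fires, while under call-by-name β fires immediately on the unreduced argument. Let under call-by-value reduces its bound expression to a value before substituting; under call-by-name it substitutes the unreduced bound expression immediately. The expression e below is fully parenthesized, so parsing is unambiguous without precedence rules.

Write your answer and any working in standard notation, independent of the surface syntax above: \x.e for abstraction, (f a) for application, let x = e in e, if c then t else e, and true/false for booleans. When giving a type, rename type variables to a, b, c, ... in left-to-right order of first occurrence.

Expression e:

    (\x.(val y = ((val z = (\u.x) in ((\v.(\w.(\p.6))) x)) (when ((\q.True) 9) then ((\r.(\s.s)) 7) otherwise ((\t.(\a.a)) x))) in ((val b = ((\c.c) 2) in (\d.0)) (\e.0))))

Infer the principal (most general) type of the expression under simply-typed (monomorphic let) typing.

Trace:
x : a
\u._ : b -> a
let z : b -> a
\p._ : e -> Int
\w._ : d -> e -> Int
\v._ : c -> d -> e -> Int
x : a
  unify c -> d -> e -> Int ~ a -> f
  unify c ~ a
  unify d -> e -> Int ~ f
_ _ : d -> e -> Int
\q._ : g -> Bool
  unify g -> Bool ~ Int -> h
  unify g ~ Int
  unify Bool ~ h
_ _ : Bool
  unify Bool ~ Bool
s : j
\s._ : j -> j
\r._ : i -> j -> j
  unify i -> j -> j ~ Int -> k
  unify i ~ Int
  unify j -> j ~ k
_ _ : j -> j
a : m
\a._ : m -> m
\t._ : l -> m -> m
x : a
  unify l -> m -> m ~ a -> n
  unify l ~ a
  unify m -> m ~ n
_ _ : m -> m
  unify j -> j ~ m -> m
  unify j ~ m
  unify m ~ m
  unify d -> e -> Int ~ (m -> m) -> o
  unify d ~ m -> m
  unify e -> Int ~ o
_ _ : e -> Int
let y : e -> Int
c : p
\c._ : p -> p
  unify p -> p ~ Int -> q
  unify p ~ Int
  unify Int ~ q
_ _ : Int
let b : Int
\d._ : r -> Int
\e._ : s -> Int
  unify r -> Int ~ (s -> Int) -> t
  unify r ~ s -> Int
  unify Int ~ t
_ _ : Int
\x._ : a -> Int

Answer: a -> Int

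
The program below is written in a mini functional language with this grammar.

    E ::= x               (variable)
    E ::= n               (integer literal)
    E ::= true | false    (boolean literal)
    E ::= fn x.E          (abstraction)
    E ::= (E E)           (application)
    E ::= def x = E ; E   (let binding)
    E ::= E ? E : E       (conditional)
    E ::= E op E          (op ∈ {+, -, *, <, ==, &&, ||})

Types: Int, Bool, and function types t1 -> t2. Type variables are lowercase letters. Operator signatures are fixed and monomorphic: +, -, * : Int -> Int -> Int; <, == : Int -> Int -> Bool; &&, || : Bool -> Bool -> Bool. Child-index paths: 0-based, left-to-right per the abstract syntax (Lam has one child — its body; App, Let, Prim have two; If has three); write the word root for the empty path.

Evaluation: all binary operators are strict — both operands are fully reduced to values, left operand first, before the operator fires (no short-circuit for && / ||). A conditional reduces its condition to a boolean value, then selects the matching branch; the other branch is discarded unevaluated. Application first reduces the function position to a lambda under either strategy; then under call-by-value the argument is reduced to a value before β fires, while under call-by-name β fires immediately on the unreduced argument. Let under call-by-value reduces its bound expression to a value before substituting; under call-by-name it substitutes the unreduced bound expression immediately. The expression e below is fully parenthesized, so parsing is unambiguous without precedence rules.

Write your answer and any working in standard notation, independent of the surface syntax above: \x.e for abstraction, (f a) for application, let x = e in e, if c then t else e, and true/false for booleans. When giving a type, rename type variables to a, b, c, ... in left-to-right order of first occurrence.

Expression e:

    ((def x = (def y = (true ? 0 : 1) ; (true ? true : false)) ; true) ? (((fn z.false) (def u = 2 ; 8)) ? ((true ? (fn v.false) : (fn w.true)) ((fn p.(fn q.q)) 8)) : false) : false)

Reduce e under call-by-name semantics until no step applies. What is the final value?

Answer: false

Working:
step 0: (if (let x = (let y = (if true then 0 else 1) in (if true then true else false)) in true) then (if ((\z.false) (let u = 2 in 8)) then ((if true then (\v.false) else (\w.true)) ((\p.(\q.q)) 8)) else false) else false)
step 1: [let@0] (if true then (if ((\z.false) (let u = 2 in 8)) then ((if true then (\v.false) else (\w.true)) ((\p.(\q.q)) 8)) else false) else false)
step 2: [if@root] (if ((\z.false) (let u = 2 in 8)) then ((if true then (\v.false) else (\w.true)) ((\p.(\q.q)) 8)) else false)
step 3: [beta@0] (if false then ((if true then (\v.false) else (\w.true)) ((\p.(\q.q)) 8)) else false)
step 4: [if@root] false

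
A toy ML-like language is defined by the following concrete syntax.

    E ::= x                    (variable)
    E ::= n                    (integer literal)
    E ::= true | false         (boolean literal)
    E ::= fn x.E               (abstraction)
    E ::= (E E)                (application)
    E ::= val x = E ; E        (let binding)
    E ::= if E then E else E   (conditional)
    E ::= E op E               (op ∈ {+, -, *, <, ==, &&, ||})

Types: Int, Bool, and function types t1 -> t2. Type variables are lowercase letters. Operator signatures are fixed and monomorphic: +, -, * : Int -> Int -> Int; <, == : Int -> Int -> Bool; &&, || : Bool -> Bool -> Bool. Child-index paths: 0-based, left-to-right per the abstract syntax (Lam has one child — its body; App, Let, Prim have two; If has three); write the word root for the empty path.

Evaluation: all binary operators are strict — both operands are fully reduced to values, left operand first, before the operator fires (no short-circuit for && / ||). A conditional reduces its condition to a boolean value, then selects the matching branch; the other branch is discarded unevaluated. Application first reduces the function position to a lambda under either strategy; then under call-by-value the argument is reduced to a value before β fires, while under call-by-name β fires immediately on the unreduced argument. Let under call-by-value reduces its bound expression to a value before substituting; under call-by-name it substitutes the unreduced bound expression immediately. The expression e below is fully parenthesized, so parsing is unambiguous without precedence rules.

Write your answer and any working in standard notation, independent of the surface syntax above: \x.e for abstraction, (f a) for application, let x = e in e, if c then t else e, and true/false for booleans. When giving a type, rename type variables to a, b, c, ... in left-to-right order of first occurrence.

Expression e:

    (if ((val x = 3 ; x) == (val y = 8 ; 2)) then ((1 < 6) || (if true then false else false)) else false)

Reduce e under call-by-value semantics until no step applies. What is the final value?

Trace:
step 0: (if ((let x = 3 in x) == (let y = 8 in 2)) then ((1 < 6) || (if true then false else false)) else false)
step 1: [let@0.0] (if (3 == (let y = 8 in 2)) then ((1 < 6) || (if true then false else false)) else false)
step 2: [let@0.1] (if (3 == 2) then ((1 < 6) || (if true then false else false)) else false)
step 3: [delta@0] (if false then ((1 < 6) || (if true then false else false)) else false)
step 4: [if@root] false

Answer: false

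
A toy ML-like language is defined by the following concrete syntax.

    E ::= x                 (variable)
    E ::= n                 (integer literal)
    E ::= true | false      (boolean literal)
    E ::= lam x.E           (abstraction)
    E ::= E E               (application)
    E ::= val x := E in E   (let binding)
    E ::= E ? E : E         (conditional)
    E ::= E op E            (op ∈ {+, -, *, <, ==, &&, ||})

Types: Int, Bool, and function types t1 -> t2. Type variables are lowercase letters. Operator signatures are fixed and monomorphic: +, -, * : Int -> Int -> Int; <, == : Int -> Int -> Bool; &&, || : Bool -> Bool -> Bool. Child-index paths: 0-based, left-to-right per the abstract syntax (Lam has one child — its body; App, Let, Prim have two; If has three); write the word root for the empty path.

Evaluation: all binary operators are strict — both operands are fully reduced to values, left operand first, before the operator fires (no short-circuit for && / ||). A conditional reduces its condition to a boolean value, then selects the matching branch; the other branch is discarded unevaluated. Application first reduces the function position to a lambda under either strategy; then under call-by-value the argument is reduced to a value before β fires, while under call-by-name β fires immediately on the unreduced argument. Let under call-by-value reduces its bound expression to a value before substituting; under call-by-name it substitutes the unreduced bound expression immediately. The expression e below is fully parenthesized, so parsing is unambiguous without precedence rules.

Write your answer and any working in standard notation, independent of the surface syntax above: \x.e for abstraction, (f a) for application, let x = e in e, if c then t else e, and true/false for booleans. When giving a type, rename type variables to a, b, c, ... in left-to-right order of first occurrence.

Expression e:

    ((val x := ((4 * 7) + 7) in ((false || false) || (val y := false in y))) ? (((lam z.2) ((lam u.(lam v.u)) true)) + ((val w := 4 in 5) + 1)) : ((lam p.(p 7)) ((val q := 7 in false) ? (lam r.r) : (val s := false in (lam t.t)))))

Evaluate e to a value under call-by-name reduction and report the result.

Answer: 7

Trace:
step 0: (if (let x = ((4 * 7) + 7) in ((false || false) || (let y = false in y))) then (((\z.2) ((\u.(\v.u)) true)) + ((let w = 4 in 5) + 1)) else ((\p.(p 7)) (if (let q = 7 in false) then (\r.r) else (let s = false in (\t.t)))))
step 1: [let@0] (if ((false || false) || (let y = false in y)) then (((\z.2) ((\u.(\v.u)) true)) + ((let w = 4 in 5) + 1)) else ((\p.(p 7)) (if (let q = 7 in false) then (\r.r) else (let s = false in (\t.t)))))
step 2: [delta@0.0] (if (false || (let y = false in y)) then (((\z.2) ((\u.(\v.u)) true)) + ((let w = 4 in 5) + 1)) else ((\p.(p 7)) (if (let q = 7 in false) then (\r.r) else (let s = false in (\t.t)))))
step 3: [let@0.1] (if (false || false) then (((\z.2) ((\u.(\v.u)) true)) + ((let w = 4 in 5) + 1)) else ((\p.(p 7)) (if (let q = 7 in false) then (\r.r) else (let s = false in (\t.t)))))
step 4: [delta@0] (if false then (((\z.2) ((\u.(\v.u)) true)) + ((let w = 4 in 5) + 1)) else ((\p.(p 7)) (if (let q = 7 in false) then (\r.r) else (let s = false in (\t.t)))))
step 5: [if@root] ((\p.(p 7)) (if (let q = 7 in false) then (\r.r) else (let s = false in (\t.t))))
step 6: [beta@root] ((if (let q = 7 in false) then (\r.r) else (let s = false in (\t.t))) 7)
step 7: [let@0.0] ((if false then (\r.r) else (let s = false in (\t.t))) 7)
step 8: [if@0] ((let s = false in (\t.t)) 7)
step 9: [let@0] ((\t.t) 7)
step 10: [beta@root] 7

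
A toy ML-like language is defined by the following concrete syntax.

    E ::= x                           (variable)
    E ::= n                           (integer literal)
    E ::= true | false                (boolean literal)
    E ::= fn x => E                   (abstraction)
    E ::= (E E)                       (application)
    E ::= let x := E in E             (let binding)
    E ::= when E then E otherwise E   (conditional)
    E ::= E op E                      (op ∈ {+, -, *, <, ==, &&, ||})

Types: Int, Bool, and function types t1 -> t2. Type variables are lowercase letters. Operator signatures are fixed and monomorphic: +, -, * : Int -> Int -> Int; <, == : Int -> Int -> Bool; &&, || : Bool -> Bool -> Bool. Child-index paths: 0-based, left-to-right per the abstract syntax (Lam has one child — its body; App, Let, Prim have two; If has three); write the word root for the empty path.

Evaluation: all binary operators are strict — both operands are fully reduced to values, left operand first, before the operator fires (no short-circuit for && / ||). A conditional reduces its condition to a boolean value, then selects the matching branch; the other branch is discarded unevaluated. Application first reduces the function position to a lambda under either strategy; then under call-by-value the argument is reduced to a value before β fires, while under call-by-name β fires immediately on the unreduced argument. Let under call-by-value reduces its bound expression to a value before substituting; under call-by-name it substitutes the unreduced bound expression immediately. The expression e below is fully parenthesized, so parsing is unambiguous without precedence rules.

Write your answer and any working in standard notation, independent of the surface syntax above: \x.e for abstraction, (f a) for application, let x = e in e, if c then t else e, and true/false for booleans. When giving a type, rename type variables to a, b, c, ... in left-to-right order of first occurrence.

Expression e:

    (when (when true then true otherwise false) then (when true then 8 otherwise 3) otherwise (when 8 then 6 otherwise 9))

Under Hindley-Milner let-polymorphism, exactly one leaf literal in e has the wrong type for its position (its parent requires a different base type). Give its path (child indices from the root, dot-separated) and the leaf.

Working:
  unify Bool ~ Bool
  unify Bool ~ Bool
  unify Bool ~ Bool
  unify Bool ~ Bool
  unify Int ~ Int
  unify Int ~ Bool
  FAIL: mismatch Int ~ Bool

Answer: 2.0 : 8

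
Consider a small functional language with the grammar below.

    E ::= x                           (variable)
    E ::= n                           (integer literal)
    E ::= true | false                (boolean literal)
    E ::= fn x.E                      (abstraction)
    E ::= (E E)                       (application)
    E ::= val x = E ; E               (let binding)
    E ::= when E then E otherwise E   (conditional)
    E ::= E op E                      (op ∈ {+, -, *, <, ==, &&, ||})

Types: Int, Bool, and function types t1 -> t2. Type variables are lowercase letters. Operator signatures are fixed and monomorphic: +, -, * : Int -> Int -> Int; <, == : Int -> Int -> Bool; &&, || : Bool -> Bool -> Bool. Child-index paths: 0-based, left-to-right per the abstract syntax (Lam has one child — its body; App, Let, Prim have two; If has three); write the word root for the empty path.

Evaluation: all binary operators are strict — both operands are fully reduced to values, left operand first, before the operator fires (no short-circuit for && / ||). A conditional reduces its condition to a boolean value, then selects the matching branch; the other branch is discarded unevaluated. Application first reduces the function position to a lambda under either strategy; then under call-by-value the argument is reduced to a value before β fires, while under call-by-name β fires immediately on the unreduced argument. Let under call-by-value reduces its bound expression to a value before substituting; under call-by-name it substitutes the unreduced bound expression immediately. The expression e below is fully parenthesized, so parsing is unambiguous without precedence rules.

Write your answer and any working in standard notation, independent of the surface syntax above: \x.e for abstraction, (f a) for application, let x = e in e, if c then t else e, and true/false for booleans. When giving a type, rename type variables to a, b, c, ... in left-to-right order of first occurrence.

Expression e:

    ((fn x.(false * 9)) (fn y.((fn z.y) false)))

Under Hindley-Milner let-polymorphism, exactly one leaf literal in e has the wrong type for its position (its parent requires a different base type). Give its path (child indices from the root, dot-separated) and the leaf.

Working:
  unify Bool ~ Int
  FAIL: mismatch Bool ~ Int

Answer: 0.0.0 : false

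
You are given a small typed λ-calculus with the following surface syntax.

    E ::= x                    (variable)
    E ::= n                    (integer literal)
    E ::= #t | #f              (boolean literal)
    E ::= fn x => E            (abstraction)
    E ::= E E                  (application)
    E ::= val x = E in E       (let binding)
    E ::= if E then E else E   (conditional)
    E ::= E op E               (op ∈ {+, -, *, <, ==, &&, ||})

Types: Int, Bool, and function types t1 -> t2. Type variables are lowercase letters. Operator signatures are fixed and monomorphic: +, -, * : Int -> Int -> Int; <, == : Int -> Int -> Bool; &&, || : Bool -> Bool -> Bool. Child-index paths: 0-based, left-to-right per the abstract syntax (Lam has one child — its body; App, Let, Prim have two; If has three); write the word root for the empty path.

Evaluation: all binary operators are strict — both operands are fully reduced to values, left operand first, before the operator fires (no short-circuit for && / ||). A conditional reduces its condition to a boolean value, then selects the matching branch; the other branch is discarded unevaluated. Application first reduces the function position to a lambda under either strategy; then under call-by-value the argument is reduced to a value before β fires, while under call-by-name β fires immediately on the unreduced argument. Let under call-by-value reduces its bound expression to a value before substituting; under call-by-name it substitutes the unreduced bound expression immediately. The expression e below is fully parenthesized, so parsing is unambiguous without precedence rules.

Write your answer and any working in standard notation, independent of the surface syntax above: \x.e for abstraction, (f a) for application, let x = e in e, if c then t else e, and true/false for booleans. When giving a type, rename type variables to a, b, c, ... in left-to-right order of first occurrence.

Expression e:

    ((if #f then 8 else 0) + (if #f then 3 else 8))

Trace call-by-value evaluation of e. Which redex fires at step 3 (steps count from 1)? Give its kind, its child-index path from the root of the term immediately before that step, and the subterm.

Answer: delta at root : (0 + 8)

Derivation:
step 0: ((if false then 8 else 0) + (if false then 3 else 8))
step 1: [if@0] (0 + (if false then 3 else 8))
step 2: [if@1] (0 + 8)
step 3: [delta@root] 8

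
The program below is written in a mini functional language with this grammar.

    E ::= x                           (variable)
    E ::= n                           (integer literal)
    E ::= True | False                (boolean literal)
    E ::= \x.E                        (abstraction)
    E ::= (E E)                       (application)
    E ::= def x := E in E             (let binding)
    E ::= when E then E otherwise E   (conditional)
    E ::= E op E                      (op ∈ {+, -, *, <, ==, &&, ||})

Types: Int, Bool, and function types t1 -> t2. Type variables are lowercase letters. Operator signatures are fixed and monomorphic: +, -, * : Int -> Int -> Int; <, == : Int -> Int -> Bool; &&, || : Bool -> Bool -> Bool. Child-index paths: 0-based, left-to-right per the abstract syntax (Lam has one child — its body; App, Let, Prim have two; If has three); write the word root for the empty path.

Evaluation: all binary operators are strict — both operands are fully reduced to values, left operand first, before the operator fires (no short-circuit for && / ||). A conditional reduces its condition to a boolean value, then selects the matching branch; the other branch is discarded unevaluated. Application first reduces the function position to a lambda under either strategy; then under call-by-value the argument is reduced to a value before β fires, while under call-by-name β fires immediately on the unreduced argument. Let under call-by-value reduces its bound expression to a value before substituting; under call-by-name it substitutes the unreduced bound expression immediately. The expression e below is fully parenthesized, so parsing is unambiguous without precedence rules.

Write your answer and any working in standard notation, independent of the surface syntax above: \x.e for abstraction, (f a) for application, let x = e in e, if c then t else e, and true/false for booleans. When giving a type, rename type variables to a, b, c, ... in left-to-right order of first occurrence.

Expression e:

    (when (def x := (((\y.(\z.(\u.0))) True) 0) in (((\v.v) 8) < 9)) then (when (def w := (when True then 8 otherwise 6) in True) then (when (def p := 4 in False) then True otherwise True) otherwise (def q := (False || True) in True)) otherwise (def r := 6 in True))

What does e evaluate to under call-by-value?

Answer: true

Trace:
step 0: (if (let x = (((\y.(\z.(\u.0))) true) 0) in (((\v.v) 8) < 9)) then (if (let w = (if true then 8 else 6) in true) then (if (let p = 4 in false) then true else true) else (let q = (false || true) in true)) else (let r = 6 in true))
step 1: [beta@0.0.0] (if (let x = ((\z.(\u.0)) 0) in (((\v.v) 8) < 9)) then (if (let w = (if true then 8 else 6) in true) then (if (let p = 4 in false) then true else true) else (let q = (false || true) in true)) else (let r = 6 in true))
step 2: [beta@0.0] (if (let x = (\u.0) in (((\v.v) 8) < 9)) then (if (let w = (if true then 8 else 6) in true) then (if (let p = 4 in false) then true else true) else (let q = (false || true) in true)) else (let r = 6 in true))
step 3: [let@0] (if (((\v.v) 8) < 9) then (if (let w = (if true then 8 else 6) in true) then (if (let p = 4 in false) then true else true) else (let q = (false || true) in true)) else (let r = 6 in true))
step 4: [beta@0.0] (if (8 < 9) then (if (let w = (if true then 8 else 6) in true) then (if (let p = 4 in false) then true else true) else (let q = (false || true) in true)) else (let r = 6 in true))
step 5: [delta@0] (if true then (if (let w = (if true then 8 else 6) in true) then (if (let p = 4 in false) then true else true) else (let q = (false || true) in true)) else (let r = 6 in true))
step 6: [if@root] (if (let w = (if true then 8 else 6) in true) then (if (let p = 4 in false) then true else true) else (let q = (false || true) in true))
step 7: [if@0.0] (if (let w = 8 in true) then (if (let p = 4 in false) then true else true) else (let q = (false || true) in true))
step 8: [let@0] (if true then (if (let p = 4 in false) then true else true) else (let q = (false || true) in true))
step 9: [if@root] (if (let p = 4 in false) then true else true)
step 10: [let@0] (if false then true else true)
step 11: [if@root] true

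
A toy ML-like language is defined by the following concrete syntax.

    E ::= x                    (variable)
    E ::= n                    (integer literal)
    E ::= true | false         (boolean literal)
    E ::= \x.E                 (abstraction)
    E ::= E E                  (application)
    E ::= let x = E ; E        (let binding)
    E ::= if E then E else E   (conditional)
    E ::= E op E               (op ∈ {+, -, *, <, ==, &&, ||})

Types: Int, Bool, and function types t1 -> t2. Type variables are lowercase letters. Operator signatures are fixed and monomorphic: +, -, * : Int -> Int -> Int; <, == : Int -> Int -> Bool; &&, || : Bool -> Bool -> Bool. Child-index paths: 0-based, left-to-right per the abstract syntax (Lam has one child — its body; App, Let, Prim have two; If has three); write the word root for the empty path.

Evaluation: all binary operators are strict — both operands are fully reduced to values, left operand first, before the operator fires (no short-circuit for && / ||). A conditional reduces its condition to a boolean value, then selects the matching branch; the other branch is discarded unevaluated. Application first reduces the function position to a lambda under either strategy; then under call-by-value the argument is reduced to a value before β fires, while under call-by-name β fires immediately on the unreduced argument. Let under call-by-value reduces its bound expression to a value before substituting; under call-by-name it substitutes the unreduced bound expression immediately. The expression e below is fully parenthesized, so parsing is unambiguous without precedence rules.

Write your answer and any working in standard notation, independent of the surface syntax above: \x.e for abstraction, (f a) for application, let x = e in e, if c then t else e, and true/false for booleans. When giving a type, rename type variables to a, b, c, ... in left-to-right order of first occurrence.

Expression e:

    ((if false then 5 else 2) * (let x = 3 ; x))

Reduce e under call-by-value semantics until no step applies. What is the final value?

Trace:
step 0: ((if false then 5 else 2) * (let x = 3 in x))
step 1: [if@0] (2 * (let x = 3 in x))
step 2: [let@1] (2 * 3)
step 3: [delta@root] 6

Answer: 6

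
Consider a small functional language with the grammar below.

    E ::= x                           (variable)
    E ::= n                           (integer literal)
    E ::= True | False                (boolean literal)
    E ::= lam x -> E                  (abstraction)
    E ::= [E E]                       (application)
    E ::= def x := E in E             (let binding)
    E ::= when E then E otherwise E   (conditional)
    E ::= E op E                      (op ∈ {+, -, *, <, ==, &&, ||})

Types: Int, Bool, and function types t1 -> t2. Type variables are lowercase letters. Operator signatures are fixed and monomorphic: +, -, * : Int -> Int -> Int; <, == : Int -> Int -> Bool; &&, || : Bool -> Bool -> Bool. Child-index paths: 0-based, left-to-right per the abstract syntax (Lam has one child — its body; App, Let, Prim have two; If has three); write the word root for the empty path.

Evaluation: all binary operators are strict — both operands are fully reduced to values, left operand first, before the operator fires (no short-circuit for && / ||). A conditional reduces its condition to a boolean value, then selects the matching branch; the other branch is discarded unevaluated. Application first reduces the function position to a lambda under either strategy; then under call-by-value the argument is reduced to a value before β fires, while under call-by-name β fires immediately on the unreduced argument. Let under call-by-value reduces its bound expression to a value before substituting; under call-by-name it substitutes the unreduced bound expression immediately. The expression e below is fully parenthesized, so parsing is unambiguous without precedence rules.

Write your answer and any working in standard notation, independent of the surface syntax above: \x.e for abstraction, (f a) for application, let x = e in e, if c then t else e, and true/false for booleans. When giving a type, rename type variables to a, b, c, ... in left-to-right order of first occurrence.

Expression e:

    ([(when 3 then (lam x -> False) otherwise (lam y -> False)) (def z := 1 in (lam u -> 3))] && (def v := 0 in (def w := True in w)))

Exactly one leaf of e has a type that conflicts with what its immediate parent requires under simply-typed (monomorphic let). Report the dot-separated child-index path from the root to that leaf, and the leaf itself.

Trace:
  unify Int ~ Bool
  FAIL: mismatch Int ~ Bool

Answer: 0.0.0 : 3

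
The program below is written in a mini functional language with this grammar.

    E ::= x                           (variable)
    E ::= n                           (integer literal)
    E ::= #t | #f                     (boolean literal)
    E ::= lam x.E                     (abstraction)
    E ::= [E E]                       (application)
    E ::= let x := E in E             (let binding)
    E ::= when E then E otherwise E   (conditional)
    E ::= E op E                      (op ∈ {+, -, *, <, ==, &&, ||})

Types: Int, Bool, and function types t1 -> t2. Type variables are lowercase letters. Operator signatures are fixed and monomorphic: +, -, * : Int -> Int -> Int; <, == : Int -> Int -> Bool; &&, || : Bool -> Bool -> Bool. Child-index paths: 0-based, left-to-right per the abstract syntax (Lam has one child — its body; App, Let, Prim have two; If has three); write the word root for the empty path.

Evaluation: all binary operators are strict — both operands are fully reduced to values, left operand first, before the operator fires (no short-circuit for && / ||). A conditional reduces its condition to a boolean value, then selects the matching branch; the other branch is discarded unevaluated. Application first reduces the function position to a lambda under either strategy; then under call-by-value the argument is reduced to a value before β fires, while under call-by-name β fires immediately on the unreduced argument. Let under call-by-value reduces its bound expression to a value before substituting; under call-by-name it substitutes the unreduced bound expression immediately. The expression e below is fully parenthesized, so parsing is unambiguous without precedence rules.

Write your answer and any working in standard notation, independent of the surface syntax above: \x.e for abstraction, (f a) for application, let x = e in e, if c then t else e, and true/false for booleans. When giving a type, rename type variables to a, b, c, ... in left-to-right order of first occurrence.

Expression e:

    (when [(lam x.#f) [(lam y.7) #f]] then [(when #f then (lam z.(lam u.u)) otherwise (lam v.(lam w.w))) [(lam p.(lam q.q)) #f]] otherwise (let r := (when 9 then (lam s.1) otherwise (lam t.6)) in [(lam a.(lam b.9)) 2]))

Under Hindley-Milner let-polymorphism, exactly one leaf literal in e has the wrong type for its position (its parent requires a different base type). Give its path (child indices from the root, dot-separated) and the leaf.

Derivation:
\x._ : a -> Bool
\y._ : b -> Int
  unify b -> Int ~ Bool -> c
  unify b ~ Bool
  unify Int ~ c
_ _ : Int
  unify a -> Bool ~ Int -> d
  unify a ~ Int
  unify Bool ~ d
_ _ : Bool
  unify Bool ~ Bool
  unify Bool ~ Bool
u : f
\u._ : f -> f
\z._ : e -> f -> f
w : h
\w._ : h -> h
\v._ : g -> h -> h
  unify e -> f -> f ~ g -> h -> h
  unify e ~ g
  unify f -> f ~ h -> h
  unify f ~ h
  unify h ~ h
q : j
\q._ : j -> j
\p._ : i -> j -> j
  unify i -> j -> j ~ Bool -> k
  unify i ~ Bool
  unify j -> j ~ k
_ _ : j -> j
  unify g -> h -> h ~ (j -> j) -> l
  unify g ~ j -> j
  unify h -> h ~ l
_ _ : h -> h
  unify Int ~ Bool
  FAIL: mismatch Int ~ Bool

Answer: 2.0.0 : 9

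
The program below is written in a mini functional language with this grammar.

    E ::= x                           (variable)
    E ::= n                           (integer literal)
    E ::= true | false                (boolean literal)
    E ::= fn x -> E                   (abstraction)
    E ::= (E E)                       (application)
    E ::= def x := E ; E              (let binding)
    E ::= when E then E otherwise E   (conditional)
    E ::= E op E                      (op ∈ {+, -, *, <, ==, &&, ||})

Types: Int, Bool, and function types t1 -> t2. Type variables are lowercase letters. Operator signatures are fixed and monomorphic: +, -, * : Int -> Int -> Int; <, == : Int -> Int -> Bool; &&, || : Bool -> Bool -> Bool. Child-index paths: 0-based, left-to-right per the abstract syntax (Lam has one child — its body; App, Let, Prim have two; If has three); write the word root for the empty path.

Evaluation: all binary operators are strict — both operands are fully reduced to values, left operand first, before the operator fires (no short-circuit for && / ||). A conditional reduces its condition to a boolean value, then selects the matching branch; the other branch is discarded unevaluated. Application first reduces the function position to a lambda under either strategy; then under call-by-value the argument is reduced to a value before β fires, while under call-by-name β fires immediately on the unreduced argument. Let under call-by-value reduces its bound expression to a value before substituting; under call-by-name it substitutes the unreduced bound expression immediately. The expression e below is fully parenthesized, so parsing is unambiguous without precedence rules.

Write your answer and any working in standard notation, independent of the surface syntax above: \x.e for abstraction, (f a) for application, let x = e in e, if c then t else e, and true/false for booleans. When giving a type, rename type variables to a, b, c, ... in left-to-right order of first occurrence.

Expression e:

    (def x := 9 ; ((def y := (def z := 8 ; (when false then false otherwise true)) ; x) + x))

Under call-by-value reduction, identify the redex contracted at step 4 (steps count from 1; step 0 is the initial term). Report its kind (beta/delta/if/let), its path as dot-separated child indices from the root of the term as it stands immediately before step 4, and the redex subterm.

Derivation:
step 0: (let x = 9 in ((let y = (let z = 8 in (if false then false else true)) in x) + x))
step 1: [let@root] ((let y = (let z = 8 in (if false then false else true)) in 9) + 9)
step 2: [let@0.0] ((let y = (if false then false else true) in 9) + 9)
step 3: [if@0.0] ((let y = true in 9) + 9)
step 4: [let@0] (9 + 9)

Answer: let at 0 : (let y = true in 9)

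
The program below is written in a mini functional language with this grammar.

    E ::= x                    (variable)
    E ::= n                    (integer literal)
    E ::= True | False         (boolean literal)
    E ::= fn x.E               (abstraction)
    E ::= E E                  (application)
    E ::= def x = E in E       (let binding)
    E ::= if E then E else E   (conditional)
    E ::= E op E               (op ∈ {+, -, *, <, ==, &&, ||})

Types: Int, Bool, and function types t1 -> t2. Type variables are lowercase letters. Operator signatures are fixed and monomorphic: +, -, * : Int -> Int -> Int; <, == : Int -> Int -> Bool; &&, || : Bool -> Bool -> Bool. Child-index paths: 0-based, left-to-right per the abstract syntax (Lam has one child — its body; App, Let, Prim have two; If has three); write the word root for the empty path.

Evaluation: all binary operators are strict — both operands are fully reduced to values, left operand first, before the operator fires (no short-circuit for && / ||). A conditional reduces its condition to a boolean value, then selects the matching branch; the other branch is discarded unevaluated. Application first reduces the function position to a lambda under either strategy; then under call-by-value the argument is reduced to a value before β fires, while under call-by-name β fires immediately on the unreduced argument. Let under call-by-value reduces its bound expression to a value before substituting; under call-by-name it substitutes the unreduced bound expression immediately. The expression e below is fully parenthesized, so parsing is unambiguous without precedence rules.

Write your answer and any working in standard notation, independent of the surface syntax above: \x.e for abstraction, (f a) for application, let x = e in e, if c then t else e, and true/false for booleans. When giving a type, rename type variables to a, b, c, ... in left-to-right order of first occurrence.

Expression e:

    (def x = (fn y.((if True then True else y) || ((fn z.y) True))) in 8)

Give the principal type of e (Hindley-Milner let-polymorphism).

Derivation:
  unify Bool ~ Bool
y : a
  unify Bool ~ a
  unify Bool ~ Bool
y : Bool
\z._ : b -> Bool
  unify b -> Bool ~ Bool -> c
  unify b ~ Bool
  unify Bool ~ c
_ _ : Bool
  unify Bool ~ Bool
\y._ : Bool -> Bool
let x : Bool -> Bool

Answer: Int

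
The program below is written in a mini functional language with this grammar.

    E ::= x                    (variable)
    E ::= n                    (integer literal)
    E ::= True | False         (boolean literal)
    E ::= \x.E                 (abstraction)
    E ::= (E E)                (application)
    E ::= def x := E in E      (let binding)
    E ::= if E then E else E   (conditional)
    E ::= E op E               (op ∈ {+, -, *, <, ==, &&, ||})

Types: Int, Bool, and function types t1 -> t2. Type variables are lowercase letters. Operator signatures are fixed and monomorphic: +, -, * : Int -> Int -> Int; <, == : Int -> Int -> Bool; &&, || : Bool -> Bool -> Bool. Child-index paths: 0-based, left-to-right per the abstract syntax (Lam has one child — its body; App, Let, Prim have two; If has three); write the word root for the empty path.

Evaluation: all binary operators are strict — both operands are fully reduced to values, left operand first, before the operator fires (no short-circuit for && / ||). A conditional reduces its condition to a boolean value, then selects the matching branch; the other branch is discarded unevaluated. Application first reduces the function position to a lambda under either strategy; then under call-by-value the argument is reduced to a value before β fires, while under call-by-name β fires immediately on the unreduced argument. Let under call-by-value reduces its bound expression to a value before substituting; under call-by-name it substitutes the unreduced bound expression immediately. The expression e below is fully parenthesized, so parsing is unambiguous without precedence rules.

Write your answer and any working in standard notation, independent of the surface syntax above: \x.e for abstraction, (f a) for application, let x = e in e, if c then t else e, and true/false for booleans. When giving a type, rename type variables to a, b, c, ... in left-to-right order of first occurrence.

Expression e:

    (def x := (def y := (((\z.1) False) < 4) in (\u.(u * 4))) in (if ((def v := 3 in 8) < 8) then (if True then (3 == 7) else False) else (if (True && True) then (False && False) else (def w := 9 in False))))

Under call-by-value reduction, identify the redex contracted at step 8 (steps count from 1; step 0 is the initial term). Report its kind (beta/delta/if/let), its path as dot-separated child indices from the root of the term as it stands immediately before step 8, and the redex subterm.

Trace:
step 0: (let x = (let y = (((\z.1) false) < 4) in (\u.(u * 4))) in (if ((let v = 3 in 8) < 8) then (if true then (3 == 7) else false) else (if (true && true) then (false && false) else (let w = 9 in false))))
step 1: [beta@0.0.0] (let x = (let y = (1 < 4) in (\u.(u * 4))) in (if ((let v = 3 in 8) < 8) then (if true then (3 == 7) else false) else (if (true && true) then (false && false) else (let w = 9 in false))))
step 2: [delta@0.0] (let x = (let y = true in (\u.(u * 4))) in (if ((let v = 3 in 8) < 8) then (if true then (3 == 7) else false) else (if (true && true) then (false && false) else (let w = 9 in false))))
step 3: [let@0] (let x = (\u.(u * 4)) in (if ((let v = 3 in 8) < 8) then (if true then (3 == 7) else false) else (if (true && true) then (false && false) else (let w = 9 in false))))
step 4: [let@root] (if ((let v = 3 in 8) < 8) then (if true then (3 == 7) else false) else (if (true && true) then (false && false) else (let w = 9 in false)))
step 5: [let@0.0] (if (8 < 8) then (if true then (3 == 7) else false) else (if (true && true) then (false && false) else (let w = 9 in false)))
step 6: [delta@0] (if false then (if true then (3 == 7) else false) else (if (true && true) then (false && false) else (let w = 9 in false)))
step 7: [if@root] (if (true && true) then (false && false) else (let w = 9 in false))
step 8: [delta@0] (if true then (false && false) else (let w = 9 in false))

Answer: delta at 0 : (true && true)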